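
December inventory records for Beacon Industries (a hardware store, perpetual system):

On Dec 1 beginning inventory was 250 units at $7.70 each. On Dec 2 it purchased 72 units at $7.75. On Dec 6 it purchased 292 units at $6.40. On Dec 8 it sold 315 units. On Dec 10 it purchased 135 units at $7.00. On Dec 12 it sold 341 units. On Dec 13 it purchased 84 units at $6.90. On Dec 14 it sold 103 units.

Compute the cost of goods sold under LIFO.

COGS = $5,306.60

Dec 8, 315 sold [LIFO — newest first]: 292 @ $6.40 + 23 @ $7.75 = $2,047.05
Dec 12, 341 sold [LIFO — newest first]: 135 @ $7.00 + 49 @ $7.75 + 157 @ $7.70 = $2,533.65
Dec 14, 103 sold [LIFO — newest first]: 84 @ $6.90 + 19 @ $7.70 = $725.90
Total COGS = $2,047.05 + $2,533.65 + $725.90 = $5,306.60
Ending inventory: 74 @ $7.70 = $569.80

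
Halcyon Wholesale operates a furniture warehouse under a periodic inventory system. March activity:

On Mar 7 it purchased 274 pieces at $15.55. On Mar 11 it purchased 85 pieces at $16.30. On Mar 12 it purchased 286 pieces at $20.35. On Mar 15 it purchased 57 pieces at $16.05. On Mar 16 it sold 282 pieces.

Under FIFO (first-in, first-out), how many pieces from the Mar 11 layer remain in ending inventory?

Mar 16, 282 sold [FIFO — oldest first]: 274 @ $15.55 + 8 @ $16.30 = $4,391.10
Ending inventory: 77 @ $16.30 + 286 @ $20.35 + 57 @ $16.05 = $7,990.05
Check: goods available $12,381.15 = COGS $4,391.10 + ending $7,990.05

77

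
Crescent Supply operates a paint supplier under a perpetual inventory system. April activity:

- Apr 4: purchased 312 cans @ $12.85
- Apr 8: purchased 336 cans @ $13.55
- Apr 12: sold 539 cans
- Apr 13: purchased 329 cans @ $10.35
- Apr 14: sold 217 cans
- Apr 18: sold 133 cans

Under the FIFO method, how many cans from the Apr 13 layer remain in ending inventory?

Apr 12, 539 sold [FIFO — oldest first]: 312 @ $12.85 + 227 @ $13.55 = $7,085.05
Apr 14, 217 sold [FIFO — oldest first]: 109 @ $13.55 + 108 @ $10.35 = $2,594.75
Apr 18, 133 sold [FIFO — oldest first]: 133 @ $10.35 = $1,376.55
Total COGS = $7,085.05 + $2,594.75 + $1,376.55 = $11,056.35
Ending inventory: 88 @ $10.35 = $910.80
Check: goods available $11,967.15 = COGS $11,056.35 + ending $910.80

88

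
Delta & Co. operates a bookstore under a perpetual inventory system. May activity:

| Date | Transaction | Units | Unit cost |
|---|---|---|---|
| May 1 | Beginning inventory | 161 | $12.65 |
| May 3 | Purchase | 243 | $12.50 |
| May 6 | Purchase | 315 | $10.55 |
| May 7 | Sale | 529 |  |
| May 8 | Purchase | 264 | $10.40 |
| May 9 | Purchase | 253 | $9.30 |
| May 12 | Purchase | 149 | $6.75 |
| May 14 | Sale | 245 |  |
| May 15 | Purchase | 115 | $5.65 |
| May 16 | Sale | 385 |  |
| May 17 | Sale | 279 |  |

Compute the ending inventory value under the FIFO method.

Ending inventory = $350.30

May 7, 529 sold [FIFO — oldest first]: 161 @ $12.65 + 243 @ $12.50 + 125 @ $10.55 = $6,392.90
May 14, 245 sold [FIFO — oldest first]: 190 @ $10.55 + 55 @ $10.40 = $2,576.50
May 16, 385 sold [FIFO — oldest first]: 209 @ $10.40 + 176 @ $9.30 = $3,810.40
May 17, 279 sold [FIFO — oldest first]: 77 @ $9.30 + 149 @ $6.75 + 53 @ $5.65 = $2,021.30
Total COGS = $6,392.90 + $2,576.50 + $3,810.40 + $2,021.30 = $14,801.10
Ending inventory: 62 @ $5.65 = $350.30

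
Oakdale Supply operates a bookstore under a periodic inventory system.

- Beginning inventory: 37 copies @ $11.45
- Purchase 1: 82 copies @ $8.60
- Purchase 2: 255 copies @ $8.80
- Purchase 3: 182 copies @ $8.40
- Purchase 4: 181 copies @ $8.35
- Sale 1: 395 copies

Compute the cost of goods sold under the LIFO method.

COGS = $3,321.75

Sale 1 (395) [LIFO — newest first]: 181 @ $8.35 + 182 @ $8.40 + 32 @ $8.80 = $3,321.75
Ending inventory: 37 @ $11.45 + 82 @ $8.60 + 223 @ $8.80 = $3,091.25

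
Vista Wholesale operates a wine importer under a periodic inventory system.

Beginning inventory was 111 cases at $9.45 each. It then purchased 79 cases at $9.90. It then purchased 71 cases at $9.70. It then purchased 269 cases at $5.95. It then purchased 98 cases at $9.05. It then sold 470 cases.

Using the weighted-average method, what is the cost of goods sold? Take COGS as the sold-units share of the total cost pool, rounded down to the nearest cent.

COGS = $3,747.42

Sale 1, sell 470: 470/628 × $5,007.20 → $3,747.42
Ending inventory (cost pool remaining) = $1,259.78
Check: goods available $5,007.20 = COGS $3,747.42 + ending $1,259.78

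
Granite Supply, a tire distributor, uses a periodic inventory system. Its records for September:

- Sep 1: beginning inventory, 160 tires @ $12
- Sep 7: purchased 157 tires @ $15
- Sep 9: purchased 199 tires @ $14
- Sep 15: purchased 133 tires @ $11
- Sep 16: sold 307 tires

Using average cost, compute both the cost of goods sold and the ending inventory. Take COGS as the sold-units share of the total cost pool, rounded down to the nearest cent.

Sep 16, sell 307: 307/649 × $8,524.00 → $4,032.15
Ending inventory (cost pool remaining) = $4,491.85
Check: goods available $8,524.00 = COGS $4,032.15 + ending $4,491.85

COGS = $4,032.15; ending inventory = $4,491.85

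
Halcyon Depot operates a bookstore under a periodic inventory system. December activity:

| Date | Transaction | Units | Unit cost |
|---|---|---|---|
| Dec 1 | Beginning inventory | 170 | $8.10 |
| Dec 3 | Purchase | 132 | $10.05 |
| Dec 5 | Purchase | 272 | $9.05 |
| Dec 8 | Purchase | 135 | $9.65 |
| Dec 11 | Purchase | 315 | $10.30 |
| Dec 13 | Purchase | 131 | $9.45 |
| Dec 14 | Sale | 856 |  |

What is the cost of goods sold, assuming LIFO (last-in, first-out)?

Dec 14, 856 sold [LIFO — newest first]: 131 @ $9.45 + 315 @ $10.30 + 135 @ $9.65 + 272 @ $9.05 + 3 @ $10.05 = $8,276.95
Ending inventory: 170 @ $8.10 + 129 @ $10.05 = $2,673.45

COGS = $8,276.95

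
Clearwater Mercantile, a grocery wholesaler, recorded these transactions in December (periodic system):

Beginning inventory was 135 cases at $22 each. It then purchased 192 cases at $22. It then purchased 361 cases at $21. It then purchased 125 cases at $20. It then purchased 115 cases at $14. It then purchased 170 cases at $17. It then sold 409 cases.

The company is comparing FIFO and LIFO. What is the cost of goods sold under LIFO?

COGS = $6,980

FIFO COGS: 135 @ $22 + 192 @ $22 + 82 @ $21 = $8,916
LIFO COGS: 170 @ $17 + 115 @ $14 + 124 @ $20 = $6,980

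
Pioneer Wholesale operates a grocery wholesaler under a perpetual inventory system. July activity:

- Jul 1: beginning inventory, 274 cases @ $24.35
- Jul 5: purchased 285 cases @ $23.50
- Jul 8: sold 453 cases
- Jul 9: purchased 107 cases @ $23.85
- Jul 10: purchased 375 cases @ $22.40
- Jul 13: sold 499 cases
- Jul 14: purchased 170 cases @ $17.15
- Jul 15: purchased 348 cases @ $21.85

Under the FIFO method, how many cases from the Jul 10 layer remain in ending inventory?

89

Jul 8, 453 sold [FIFO — oldest first]: 274 @ $24.35 + 179 @ $23.50 = $10,878.40
Jul 13, 499 sold [FIFO — oldest first]: 106 @ $23.50 + 107 @ $23.85 + 286 @ $22.40 = $11,449.35
Total COGS = $10,878.40 + $11,449.35 = $22,327.75
Ending inventory: 89 @ $22.40 + 170 @ $17.15 + 348 @ $21.85 = $12,512.90
Check: goods available $34,840.65 = COGS $22,327.75 + ending $12,512.90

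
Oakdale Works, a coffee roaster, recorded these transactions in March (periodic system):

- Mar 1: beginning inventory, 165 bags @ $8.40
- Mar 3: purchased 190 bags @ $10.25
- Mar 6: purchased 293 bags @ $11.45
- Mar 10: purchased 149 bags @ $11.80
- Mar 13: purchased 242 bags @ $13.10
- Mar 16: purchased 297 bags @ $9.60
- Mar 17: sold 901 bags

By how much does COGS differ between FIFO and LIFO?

FIFO COGS: 165 @ $8.40 + 190 @ $10.25 + 293 @ $11.45 + 149 @ $11.80 + 104 @ $13.10 = $9,808.95
LIFO COGS: 297 @ $9.60 + 242 @ $13.10 + 149 @ $11.80 + 213 @ $11.45 = $10,218.45
Difference = |$9,808.95 − $10,218.45| = $409.50

$409.50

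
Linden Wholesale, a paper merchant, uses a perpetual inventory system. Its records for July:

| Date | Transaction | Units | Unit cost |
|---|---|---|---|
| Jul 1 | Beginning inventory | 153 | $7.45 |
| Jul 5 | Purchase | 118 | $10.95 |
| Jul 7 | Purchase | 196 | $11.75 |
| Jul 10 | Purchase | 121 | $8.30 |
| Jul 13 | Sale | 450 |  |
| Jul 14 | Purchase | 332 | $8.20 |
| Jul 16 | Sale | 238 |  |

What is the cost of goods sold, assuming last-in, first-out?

COGS = $6,662.75

Jul 13, 450 sold [LIFO — newest first]: 121 @ $8.30 + 196 @ $11.75 + 118 @ $10.95 + 15 @ $7.45 = $4,711.15
Jul 16, 238 sold [LIFO — newest first]: 238 @ $8.20 = $1,951.60
Total COGS = $4,711.15 + $1,951.60 = $6,662.75
Ending inventory: 138 @ $7.45 + 94 @ $8.20 = $1,798.90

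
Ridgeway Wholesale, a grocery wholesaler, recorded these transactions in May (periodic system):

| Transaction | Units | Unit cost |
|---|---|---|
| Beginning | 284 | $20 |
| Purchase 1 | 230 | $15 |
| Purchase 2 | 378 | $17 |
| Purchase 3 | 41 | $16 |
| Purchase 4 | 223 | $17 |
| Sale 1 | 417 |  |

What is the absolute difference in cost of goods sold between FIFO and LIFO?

$627

FIFO COGS: 284 @ $20 + 133 @ $15 = $7,675
LIFO COGS: 223 @ $17 + 41 @ $16 + 153 @ $17 = $7,048
Difference = |$7,675 − $7,048| = $627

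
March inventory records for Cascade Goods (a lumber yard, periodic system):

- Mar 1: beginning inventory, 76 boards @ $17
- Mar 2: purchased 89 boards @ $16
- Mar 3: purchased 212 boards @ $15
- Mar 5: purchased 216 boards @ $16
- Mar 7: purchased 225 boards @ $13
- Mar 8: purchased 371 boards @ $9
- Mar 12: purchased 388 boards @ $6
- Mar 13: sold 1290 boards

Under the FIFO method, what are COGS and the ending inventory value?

Mar 13, 1290 sold [FIFO — oldest first]: 76 @ $17 + 89 @ $16 + 212 @ $15 + 216 @ $16 + 225 @ $13 + 371 @ $9 + 101 @ $6 = $16,222
Ending inventory: 287 @ $6 = $1,722
Check: goods available $17,944 = COGS $16,222 + ending $1,722

COGS = $16,222; ending inventory = $1,722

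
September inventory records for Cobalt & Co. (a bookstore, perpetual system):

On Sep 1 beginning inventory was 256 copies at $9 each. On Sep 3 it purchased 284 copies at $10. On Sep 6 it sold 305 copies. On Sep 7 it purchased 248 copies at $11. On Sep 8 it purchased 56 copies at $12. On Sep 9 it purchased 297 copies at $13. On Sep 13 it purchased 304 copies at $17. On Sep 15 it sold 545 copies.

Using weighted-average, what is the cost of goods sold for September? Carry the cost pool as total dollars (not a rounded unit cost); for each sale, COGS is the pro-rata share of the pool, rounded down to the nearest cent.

COGS = $9,917.54

After Sep 1: 256 on hand, pool $2,304.00 (≈ $9.0000 each)
After Sep 3: 540 on hand, pool $5,144.00 (≈ $9.5259 each)
Sep 6, sell 305: 305/540 × $5,144.00 → $2,905.40
After Sep 7: 483 on hand, pool $4,966.60 (≈ $10.2828 each)
After Sep 8: 539 on hand, pool $5,638.60 (≈ $10.4612 each)
After Sep 9: 836 on hand, pool $9,499.60 (≈ $11.3632 each)
After Sep 13: 1140 on hand, pool $14,667.60 (≈ $12.8663 each)
Sep 15, sell 545: 545/1140 × $14,667.60 → $7,012.14
Total COGS = $2,905.40 + $7,012.14 = $9,917.54
Ending inventory (cost pool remaining) = $7,655.46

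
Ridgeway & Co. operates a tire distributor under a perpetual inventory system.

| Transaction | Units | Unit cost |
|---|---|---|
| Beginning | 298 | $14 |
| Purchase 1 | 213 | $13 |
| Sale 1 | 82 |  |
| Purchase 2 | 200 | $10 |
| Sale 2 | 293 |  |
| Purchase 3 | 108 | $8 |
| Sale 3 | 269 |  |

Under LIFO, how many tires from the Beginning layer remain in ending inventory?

175

Sale 1 (82) [LIFO — newest first]: 82 @ $13 = $1,066
Sale 2 (293) [LIFO — newest first]: 200 @ $10 + 93 @ $13 = $3,209
Sale 3 (269) [LIFO — newest first]: 108 @ $8 + 38 @ $13 + 123 @ $14 = $3,080
Total COGS = $1,066 + $3,209 + $3,080 = $7,355
Ending inventory: 175 @ $14 = $2,450
Check: goods available $9,805 = COGS $7,355 + ending $2,450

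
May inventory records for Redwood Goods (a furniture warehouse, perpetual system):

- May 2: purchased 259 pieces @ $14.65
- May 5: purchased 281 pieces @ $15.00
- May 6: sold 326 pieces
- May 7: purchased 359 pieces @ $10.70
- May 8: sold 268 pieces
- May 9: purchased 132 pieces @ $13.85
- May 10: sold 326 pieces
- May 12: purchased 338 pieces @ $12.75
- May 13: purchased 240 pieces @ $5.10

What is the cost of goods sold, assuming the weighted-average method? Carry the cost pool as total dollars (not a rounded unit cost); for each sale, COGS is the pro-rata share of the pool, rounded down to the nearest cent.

COGS = $12,265.97

After May 2: 259 on hand, pool $3,794.35 (≈ $14.6500 each)
After May 5: 540 on hand, pool $8,009.35 (≈ $14.8321 each)
May 6, sell 326: 326/540 × $8,009.35 → $4,835.27
After May 7: 573 on hand, pool $7,015.38 (≈ $12.2432 each)
May 8, sell 268: 268/573 × $7,015.38 → $3,281.18
After May 9: 437 on hand, pool $5,562.40 (≈ $12.7286 each)
May 10, sell 326: 326/437 × $5,562.40 → $4,149.52
After May 12: 449 on hand, pool $5,722.38 (≈ $12.7447 each)
After May 13: 689 on hand, pool $6,946.38 (≈ $10.0818 each)
Total COGS = $4,835.27 + $3,281.18 + $4,149.52 = $12,265.97
Ending inventory (cost pool remaining) = $6,946.38
Check: goods available $19,212.35 = COGS $12,265.97 + ending $6,946.38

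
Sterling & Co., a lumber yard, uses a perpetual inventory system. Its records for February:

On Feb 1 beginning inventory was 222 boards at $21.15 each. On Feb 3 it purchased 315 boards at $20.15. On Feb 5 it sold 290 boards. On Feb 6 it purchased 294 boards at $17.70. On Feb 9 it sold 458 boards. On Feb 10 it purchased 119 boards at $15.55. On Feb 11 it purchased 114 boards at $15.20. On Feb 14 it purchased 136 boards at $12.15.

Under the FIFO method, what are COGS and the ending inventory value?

Feb 5, 290 sold [FIFO — oldest first]: 222 @ $21.15 + 68 @ $20.15 = $6,065.50
Feb 9, 458 sold [FIFO — oldest first]: 247 @ $20.15 + 211 @ $17.70 = $8,711.75
Total COGS = $6,065.50 + $8,711.75 = $14,777.25
Ending inventory: 83 @ $17.70 + 119 @ $15.55 + 114 @ $15.20 + 136 @ $12.15 = $6,704.75

COGS = $14,777.25; ending inventory = $6,704.75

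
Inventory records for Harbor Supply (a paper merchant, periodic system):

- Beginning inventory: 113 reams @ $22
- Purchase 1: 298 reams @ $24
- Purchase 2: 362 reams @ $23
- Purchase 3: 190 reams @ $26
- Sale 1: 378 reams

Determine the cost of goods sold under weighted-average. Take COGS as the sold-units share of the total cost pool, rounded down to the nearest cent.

COGS = $8,990.35

Sale 1, sell 378: 378/963 × $22,904.00 → $8,990.35
Ending inventory (cost pool remaining) = $13,913.65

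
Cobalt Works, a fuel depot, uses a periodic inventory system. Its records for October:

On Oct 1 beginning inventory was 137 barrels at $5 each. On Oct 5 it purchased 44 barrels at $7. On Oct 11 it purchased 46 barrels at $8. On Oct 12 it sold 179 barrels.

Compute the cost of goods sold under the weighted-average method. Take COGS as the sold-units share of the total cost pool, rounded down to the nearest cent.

COGS = $1,073.21

Oct 12, sell 179: 179/227 × $1,361.00 → $1,073.21
Ending inventory (cost pool remaining) = $287.79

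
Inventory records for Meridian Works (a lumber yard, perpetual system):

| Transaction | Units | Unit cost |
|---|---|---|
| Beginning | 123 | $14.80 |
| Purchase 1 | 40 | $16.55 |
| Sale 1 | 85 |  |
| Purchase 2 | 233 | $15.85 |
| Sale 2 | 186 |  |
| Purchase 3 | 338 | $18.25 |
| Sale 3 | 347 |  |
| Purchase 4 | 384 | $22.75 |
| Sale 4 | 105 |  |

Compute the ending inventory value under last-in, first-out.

Ending inventory = $8,103.95

Sale 1 (85) [LIFO — newest first]: 40 @ $16.55 + 45 @ $14.80 = $1,328.00
Sale 2 (186) [LIFO — newest first]: 186 @ $15.85 = $2,948.10
Sale 3 (347) [LIFO — newest first]: 338 @ $18.25 + 9 @ $15.85 = $6,311.15
Sale 4 (105) [LIFO — newest first]: 105 @ $22.75 = $2,388.75
Total COGS = $1,328.00 + $2,948.10 + $6,311.15 + $2,388.75 = $12,976.00
Ending inventory: 78 @ $14.80 + 38 @ $15.85 + 279 @ $22.75 = $8,103.95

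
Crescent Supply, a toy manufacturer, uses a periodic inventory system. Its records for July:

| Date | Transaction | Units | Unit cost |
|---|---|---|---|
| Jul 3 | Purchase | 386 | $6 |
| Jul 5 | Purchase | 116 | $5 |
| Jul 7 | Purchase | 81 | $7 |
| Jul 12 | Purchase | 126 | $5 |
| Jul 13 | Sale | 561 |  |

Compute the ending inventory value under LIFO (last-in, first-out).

Ending inventory = $888

Jul 13, 561 sold [LIFO — newest first]: 126 @ $5 + 81 @ $7 + 116 @ $5 + 238 @ $6 = $3,205
Ending inventory: 148 @ $6 = $888
Check: goods available $4,093 = COGS $3,205 + ending $888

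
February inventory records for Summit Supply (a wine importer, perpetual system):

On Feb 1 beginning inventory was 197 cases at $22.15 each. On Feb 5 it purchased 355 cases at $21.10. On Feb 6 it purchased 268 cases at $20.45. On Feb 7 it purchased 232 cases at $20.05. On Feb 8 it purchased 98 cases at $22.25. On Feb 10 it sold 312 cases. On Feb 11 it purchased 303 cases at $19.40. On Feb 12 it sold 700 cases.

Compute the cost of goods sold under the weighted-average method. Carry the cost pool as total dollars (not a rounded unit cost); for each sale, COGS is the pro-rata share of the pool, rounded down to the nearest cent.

COGS = $20,966.60

After Feb 1: 197 on hand, pool $4,363.55 (≈ $22.1500 each)
After Feb 5: 552 on hand, pool $11,854.05 (≈ $21.4747 each)
After Feb 6: 820 on hand, pool $17,334.65 (≈ $21.1398 each)
After Feb 7: 1052 on hand, pool $21,986.25 (≈ $20.8995 each)
After Feb 8: 1150 on hand, pool $24,166.75 (≈ $21.0146 each)
Feb 10, sell 312: 312/1150 × $24,166.75 → $6,556.54
After Feb 11: 1141 on hand, pool $23,488.41 (≈ $20.5858 each)
Feb 12, sell 700: 700/1141 × $23,488.41 → $14,410.06
Total COGS = $6,556.54 + $14,410.06 = $20,966.60
Ending inventory (cost pool remaining) = $9,078.35
Check: goods available $30,044.95 = COGS $20,966.60 + ending $9,078.35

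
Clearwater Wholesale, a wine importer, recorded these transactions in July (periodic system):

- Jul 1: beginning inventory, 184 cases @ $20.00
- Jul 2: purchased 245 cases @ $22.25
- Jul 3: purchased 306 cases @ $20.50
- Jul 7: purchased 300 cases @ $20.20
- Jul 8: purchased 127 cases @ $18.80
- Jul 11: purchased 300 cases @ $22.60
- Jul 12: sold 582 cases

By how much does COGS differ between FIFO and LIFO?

FIFO COGS: 184 @ $20.00 + 245 @ $22.25 + 153 @ $20.50 = $12,267.75
LIFO COGS: 300 @ $22.60 + 127 @ $18.80 + 155 @ $20.20 = $12,298.60
Difference = |$12,267.75 − $12,298.60| = $30.85

$30.85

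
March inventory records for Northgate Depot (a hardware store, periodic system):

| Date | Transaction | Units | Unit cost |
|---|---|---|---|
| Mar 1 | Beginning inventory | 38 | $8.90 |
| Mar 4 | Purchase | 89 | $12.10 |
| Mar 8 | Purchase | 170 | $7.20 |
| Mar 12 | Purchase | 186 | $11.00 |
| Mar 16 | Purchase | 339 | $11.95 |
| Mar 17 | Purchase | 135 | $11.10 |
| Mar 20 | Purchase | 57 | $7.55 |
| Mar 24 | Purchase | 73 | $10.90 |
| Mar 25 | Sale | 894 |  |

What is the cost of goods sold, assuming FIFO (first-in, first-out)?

COGS = $9,535.35

Mar 25, 894 sold [FIFO — oldest first]: 38 @ $8.90 + 89 @ $12.10 + 170 @ $7.20 + 186 @ $11.00 + 339 @ $11.95 + 72 @ $11.10 = $9,535.35
Ending inventory: 63 @ $11.10 + 57 @ $7.55 + 73 @ $10.90 = $1,925.35
Check: goods available $11,460.70 = COGS $9,535.35 + ending $1,925.35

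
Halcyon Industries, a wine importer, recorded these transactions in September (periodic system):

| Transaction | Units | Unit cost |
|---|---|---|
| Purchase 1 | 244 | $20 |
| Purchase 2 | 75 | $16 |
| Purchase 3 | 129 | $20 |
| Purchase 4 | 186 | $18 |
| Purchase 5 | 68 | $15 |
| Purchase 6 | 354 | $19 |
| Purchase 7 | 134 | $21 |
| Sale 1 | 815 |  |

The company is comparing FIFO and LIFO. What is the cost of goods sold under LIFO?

FIFO COGS: 244 @ $20 + 75 @ $16 + 129 @ $20 + 186 @ $18 + 68 @ $15 + 113 @ $19 = $15,175
LIFO COGS: 134 @ $21 + 354 @ $19 + 68 @ $15 + 186 @ $18 + 73 @ $20 = $15,368

COGS = $15,368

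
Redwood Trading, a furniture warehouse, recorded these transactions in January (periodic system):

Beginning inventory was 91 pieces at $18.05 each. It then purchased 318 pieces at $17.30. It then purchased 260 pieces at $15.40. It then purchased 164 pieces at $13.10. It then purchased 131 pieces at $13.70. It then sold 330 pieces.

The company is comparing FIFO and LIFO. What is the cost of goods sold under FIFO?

COGS = $5,777.25

FIFO COGS: 91 @ $18.05 + 239 @ $17.30 = $5,777.25
LIFO COGS: 131 @ $13.70 + 164 @ $13.10 + 35 @ $15.40 = $4,482.10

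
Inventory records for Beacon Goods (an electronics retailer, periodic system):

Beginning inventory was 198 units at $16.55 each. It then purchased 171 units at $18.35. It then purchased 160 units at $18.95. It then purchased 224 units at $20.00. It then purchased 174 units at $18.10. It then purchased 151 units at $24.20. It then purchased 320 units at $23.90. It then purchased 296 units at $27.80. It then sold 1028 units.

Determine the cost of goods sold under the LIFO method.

Sale 1 (1028) [LIFO — newest first]: 296 @ $27.80 + 320 @ $23.90 + 151 @ $24.20 + 174 @ $18.10 + 87 @ $20.00 = $24,420.40
Ending inventory: 198 @ $16.55 + 171 @ $18.35 + 160 @ $18.95 + 137 @ $20.00 = $12,186.75

COGS = $24,420.40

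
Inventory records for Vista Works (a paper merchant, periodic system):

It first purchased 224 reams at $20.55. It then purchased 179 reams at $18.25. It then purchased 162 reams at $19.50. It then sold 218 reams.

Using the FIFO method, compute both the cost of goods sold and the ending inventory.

COGS = $4,479.90; ending inventory = $6,549.05

Sale 1 (218) [FIFO — oldest first]: 218 @ $20.55 = $4,479.90
Ending inventory: 6 @ $20.55 + 179 @ $18.25 + 162 @ $19.50 = $6,549.05
Check: goods available $11,028.95 = COGS $4,479.90 + ending $6,549.05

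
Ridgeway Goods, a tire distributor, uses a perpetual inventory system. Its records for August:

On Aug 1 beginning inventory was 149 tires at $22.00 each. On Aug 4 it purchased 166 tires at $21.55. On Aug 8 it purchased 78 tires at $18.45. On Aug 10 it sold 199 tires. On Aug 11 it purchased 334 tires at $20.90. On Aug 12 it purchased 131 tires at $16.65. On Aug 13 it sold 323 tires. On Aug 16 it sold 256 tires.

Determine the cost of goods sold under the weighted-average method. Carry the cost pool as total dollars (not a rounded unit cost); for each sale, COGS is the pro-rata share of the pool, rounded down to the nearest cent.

COGS = $15,846.90

After Aug 1: 149 on hand, pool $3,278.00 (≈ $22.0000 each)
After Aug 4: 315 on hand, pool $6,855.30 (≈ $21.7629 each)
After Aug 8: 393 on hand, pool $8,294.40 (≈ $21.1053 each)
Aug 10, sell 199: 199/393 × $8,294.40 → $4,199.96
After Aug 11: 528 on hand, pool $11,075.04 (≈ $20.9755 each)
After Aug 12: 659 on hand, pool $13,256.19 (≈ $20.1156 each)
Aug 13, sell 323: 323/659 × $13,256.19 → $6,497.34
Aug 16, sell 256: 256/336 × $6,758.85 → $5,149.60
Total COGS = $4,199.96 + $6,497.34 + $5,149.60 = $15,846.90
Ending inventory (cost pool remaining) = $1,609.25
Check: goods available $17,456.15 = COGS $15,846.90 + ending $1,609.25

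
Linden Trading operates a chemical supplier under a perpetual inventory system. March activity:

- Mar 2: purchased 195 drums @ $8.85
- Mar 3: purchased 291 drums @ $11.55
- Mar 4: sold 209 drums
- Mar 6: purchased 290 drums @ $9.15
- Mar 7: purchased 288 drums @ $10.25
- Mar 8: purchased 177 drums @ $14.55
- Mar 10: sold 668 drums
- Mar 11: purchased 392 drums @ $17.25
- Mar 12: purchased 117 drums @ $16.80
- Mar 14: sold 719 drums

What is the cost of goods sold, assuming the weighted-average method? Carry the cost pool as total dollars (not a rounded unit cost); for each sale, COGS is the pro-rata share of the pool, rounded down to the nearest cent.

COGS = $19,766.27

After Mar 2: 195 on hand, pool $1,725.75 (≈ $8.8500 each)
After Mar 3: 486 on hand, pool $5,086.80 (≈ $10.4667 each)
Mar 4, sell 209: 209/486 × $5,086.80 → $2,187.53
After Mar 6: 567 on hand, pool $5,552.77 (≈ $9.7932 each)
After Mar 7: 855 on hand, pool $8,504.77 (≈ $9.9471 each)
After Mar 8: 1032 on hand, pool $11,080.12 (≈ $10.7366 each)
Mar 10, sell 668: 668/1032 × $11,080.12 → $7,172.01
After Mar 11: 756 on hand, pool $10,670.11 (≈ $14.1139 each)
After Mar 12: 873 on hand, pool $12,635.71 (≈ $14.4739 each)
Mar 14, sell 719: 719/873 × $12,635.71 → $10,406.73
Total COGS = $2,187.53 + $7,172.01 + $10,406.73 = $19,766.27
Ending inventory (cost pool remaining) = $2,228.98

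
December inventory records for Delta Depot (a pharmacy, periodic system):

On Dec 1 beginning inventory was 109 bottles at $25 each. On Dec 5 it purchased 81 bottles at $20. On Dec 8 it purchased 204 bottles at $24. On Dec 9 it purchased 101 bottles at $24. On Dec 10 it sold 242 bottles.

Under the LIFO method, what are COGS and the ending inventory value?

COGS = $5,808; ending inventory = $5,857

Dec 10, 242 sold [LIFO — newest first]: 101 @ $24 + 141 @ $24 = $5,808
Ending inventory: 109 @ $25 + 81 @ $20 + 63 @ $24 = $5,857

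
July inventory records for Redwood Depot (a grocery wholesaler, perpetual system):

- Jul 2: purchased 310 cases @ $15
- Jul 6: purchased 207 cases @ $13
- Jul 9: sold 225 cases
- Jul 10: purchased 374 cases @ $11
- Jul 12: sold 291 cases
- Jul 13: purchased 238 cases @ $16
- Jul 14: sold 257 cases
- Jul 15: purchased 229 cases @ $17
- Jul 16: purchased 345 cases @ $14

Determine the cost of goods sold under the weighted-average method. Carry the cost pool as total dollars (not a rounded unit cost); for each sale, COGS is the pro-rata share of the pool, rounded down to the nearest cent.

After Jul 2: 310 on hand, pool $4,650.00 (≈ $15.0000 each)
After Jul 6: 517 on hand, pool $7,341.00 (≈ $14.1992 each)
Jul 9, sell 225: 225/517 × $7,341.00 → $3,194.82
After Jul 10: 666 on hand, pool $8,260.18 (≈ $12.4027 each)
Jul 12, sell 291: 291/666 × $8,260.18 → $3,609.17
After Jul 13: 613 on hand, pool $8,459.01 (≈ $13.7994 each)
Jul 14, sell 257: 257/613 × $8,459.01 → $3,546.43
After Jul 15: 585 on hand, pool $8,805.58 (≈ $15.0523 each)
After Jul 16: 930 on hand, pool $13,635.58 (≈ $14.6619 each)
Total COGS = $3,194.82 + $3,609.17 + $3,546.43 = $10,350.42
Ending inventory (cost pool remaining) = $13,635.58

COGS = $10,350.42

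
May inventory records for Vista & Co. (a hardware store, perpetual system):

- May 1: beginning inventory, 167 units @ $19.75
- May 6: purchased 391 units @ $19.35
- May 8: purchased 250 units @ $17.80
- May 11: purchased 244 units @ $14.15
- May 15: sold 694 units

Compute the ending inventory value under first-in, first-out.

May 15, 694 sold [FIFO — oldest first]: 167 @ $19.75 + 391 @ $19.35 + 136 @ $17.80 = $13,284.90
Ending inventory: 114 @ $17.80 + 244 @ $14.15 = $5,481.80
Check: goods available $18,766.70 = COGS $13,284.90 + ending $5,481.80

Ending inventory = $5,481.80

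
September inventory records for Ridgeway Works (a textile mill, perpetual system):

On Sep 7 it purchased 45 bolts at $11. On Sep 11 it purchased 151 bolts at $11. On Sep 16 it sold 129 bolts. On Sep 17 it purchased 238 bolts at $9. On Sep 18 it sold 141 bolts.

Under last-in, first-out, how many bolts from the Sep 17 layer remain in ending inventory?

Sep 16, 129 sold [LIFO — newest first]: 129 @ $11 = $1,419
Sep 18, 141 sold [LIFO — newest first]: 141 @ $9 = $1,269
Total COGS = $1,419 + $1,269 = $2,688
Ending inventory: 45 @ $11 + 22 @ $11 + 97 @ $9 = $1,610

97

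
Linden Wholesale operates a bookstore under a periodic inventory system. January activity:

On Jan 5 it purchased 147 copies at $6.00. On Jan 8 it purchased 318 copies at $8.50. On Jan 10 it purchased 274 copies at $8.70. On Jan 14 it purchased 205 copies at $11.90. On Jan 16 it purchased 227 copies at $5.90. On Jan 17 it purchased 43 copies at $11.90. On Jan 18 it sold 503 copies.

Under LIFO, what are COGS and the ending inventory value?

Jan 18, 503 sold [LIFO — newest first]: 43 @ $11.90 + 227 @ $5.90 + 205 @ $11.90 + 28 @ $8.70 = $4,534.10
Ending inventory: 147 @ $6.00 + 318 @ $8.50 + 246 @ $8.70 = $5,725.20

COGS = $4,534.10; ending inventory = $5,725.20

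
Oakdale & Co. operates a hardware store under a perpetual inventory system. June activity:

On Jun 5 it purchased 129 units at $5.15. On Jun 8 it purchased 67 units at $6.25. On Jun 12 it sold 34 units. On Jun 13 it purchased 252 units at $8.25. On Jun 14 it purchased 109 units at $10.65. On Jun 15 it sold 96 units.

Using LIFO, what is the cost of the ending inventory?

Ending inventory = $3,088.05

Jun 12, 34 sold [LIFO — newest first]: 34 @ $6.25 = $212.50
Jun 15, 96 sold [LIFO — newest first]: 96 @ $10.65 = $1,022.40
Total COGS = $212.50 + $1,022.40 = $1,234.90
Ending inventory: 129 @ $5.15 + 33 @ $6.25 + 252 @ $8.25 + 13 @ $10.65 = $3,088.05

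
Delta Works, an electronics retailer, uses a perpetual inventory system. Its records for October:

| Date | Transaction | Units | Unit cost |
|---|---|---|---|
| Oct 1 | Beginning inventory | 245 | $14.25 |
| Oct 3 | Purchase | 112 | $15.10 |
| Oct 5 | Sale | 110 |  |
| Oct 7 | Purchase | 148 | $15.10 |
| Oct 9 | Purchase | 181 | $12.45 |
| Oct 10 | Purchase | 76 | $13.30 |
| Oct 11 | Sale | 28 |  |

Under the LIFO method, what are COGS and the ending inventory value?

Oct 5, 110 sold [LIFO — newest first]: 110 @ $15.10 = $1,661.00
Oct 11, 28 sold [LIFO — newest first]: 28 @ $13.30 = $372.40
Total COGS = $1,661.00 + $372.40 = $2,033.40
Ending inventory: 245 @ $14.25 + 2 @ $15.10 + 148 @ $15.10 + 181 @ $12.45 + 48 @ $13.30 = $8,648.10

COGS = $2,033.40; ending inventory = $8,648.10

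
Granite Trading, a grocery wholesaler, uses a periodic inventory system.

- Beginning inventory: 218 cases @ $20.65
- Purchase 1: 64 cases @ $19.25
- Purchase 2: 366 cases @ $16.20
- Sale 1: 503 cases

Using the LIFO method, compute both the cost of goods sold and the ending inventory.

COGS = $8,668.65; ending inventory = $2,994.25

Sale 1 (503) [LIFO — newest first]: 366 @ $16.20 + 64 @ $19.25 + 73 @ $20.65 = $8,668.65
Ending inventory: 145 @ $20.65 = $2,994.25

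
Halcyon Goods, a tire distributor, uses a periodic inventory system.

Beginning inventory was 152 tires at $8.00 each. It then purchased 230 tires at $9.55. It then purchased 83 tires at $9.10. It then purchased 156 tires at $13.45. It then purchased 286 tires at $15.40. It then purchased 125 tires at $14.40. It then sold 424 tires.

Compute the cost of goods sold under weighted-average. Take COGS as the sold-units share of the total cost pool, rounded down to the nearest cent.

Sale 1, sell 424: 424/1032 × $12,470.40 → $5,123.49
Ending inventory (cost pool remaining) = $7,346.91

COGS = $5,123.49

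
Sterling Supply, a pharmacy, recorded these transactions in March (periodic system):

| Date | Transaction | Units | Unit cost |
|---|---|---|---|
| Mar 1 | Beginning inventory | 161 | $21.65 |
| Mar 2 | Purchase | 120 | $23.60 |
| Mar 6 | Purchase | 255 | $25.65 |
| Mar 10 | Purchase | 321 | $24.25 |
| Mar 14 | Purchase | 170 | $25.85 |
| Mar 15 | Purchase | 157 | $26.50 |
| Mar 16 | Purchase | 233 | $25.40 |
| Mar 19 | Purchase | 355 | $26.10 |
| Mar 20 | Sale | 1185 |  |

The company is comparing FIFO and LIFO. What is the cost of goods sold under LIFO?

COGS = $30,286.20

FIFO COGS: 161 @ $21.65 + 120 @ $23.60 + 255 @ $25.65 + 321 @ $24.25 + 170 @ $25.85 + 157 @ $26.50 + 1 @ $25.40 = $29,223.05
LIFO COGS: 355 @ $26.10 + 233 @ $25.40 + 157 @ $26.50 + 170 @ $25.85 + 270 @ $24.25 = $30,286.20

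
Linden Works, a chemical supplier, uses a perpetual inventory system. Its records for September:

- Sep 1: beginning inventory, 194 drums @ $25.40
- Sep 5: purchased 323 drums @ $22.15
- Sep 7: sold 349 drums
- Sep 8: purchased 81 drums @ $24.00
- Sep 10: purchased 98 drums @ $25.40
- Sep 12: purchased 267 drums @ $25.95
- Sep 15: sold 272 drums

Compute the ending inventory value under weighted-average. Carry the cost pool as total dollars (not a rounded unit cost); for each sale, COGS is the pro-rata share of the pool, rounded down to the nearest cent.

Ending inventory = $8,515.44

After Sep 1: 194 on hand, pool $4,927.60 (≈ $25.4000 each)
After Sep 5: 517 on hand, pool $12,082.05 (≈ $23.3695 each)
Sep 7, sell 349: 349/517 × $12,082.05 → $8,155.96
After Sep 8: 249 on hand, pool $5,870.09 (≈ $23.5747 each)
After Sep 10: 347 on hand, pool $8,359.29 (≈ $24.0902 each)
After Sep 12: 614 on hand, pool $15,287.94 (≈ $24.8989 each)
Sep 15, sell 272: 272/614 × $15,287.94 → $6,772.50
Total COGS = $8,155.96 + $6,772.50 = $14,928.46
Ending inventory (cost pool remaining) = $8,515.44
Check: goods available $23,443.90 = COGS $14,928.46 + ending $8,515.44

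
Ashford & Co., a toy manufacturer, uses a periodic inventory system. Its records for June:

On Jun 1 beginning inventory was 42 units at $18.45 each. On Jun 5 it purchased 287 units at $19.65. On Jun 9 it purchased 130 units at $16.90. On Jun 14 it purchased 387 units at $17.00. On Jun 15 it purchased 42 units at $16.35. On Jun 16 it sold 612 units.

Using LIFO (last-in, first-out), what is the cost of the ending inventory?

Jun 16, 612 sold [LIFO — newest first]: 42 @ $16.35 + 387 @ $17.00 + 130 @ $16.90 + 53 @ $19.65 = $10,504.15
Ending inventory: 42 @ $18.45 + 234 @ $19.65 = $5,373.00
Check: goods available $15,877.15 = COGS $10,504.15 + ending $5,373.00

Ending inventory = $5,373.00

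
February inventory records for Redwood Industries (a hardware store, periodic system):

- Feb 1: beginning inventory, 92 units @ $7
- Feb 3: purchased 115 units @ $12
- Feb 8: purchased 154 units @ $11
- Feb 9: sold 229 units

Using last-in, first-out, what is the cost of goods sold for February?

COGS = $2,594

Feb 9, 229 sold [LIFO — newest first]: 154 @ $11 + 75 @ $12 = $2,594
Ending inventory: 92 @ $7 + 40 @ $12 = $1,124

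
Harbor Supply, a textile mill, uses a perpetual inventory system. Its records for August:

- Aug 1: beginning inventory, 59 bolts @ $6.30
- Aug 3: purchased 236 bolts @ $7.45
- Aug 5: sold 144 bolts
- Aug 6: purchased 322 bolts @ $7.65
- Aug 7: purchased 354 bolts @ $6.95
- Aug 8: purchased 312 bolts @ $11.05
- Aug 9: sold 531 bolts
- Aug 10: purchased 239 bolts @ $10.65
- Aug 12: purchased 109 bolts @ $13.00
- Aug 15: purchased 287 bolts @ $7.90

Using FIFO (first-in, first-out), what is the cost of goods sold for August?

COGS = $4,996.30

Aug 5, 144 sold [FIFO — oldest first]: 59 @ $6.30 + 85 @ $7.45 = $1,004.95
Aug 9, 531 sold [FIFO — oldest first]: 151 @ $7.45 + 322 @ $7.65 + 58 @ $6.95 = $3,991.35
Total COGS = $1,004.95 + $3,991.35 = $4,996.30
Ending inventory: 296 @ $6.95 + 312 @ $11.05 + 239 @ $10.65 + 109 @ $13.00 + 287 @ $7.90 = $11,734.45
Check: goods available $16,730.75 = COGS $4,996.30 + ending $11,734.45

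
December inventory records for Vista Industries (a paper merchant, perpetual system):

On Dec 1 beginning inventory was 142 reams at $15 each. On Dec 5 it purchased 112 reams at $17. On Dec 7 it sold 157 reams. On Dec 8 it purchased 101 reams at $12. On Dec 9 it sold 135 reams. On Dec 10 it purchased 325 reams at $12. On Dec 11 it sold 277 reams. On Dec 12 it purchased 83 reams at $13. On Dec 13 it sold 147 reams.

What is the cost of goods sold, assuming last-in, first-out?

Dec 7, 157 sold [LIFO — newest first]: 112 @ $17 + 45 @ $15 = $2,579
Dec 9, 135 sold [LIFO — newest first]: 101 @ $12 + 34 @ $15 = $1,722
Dec 11, 277 sold [LIFO — newest first]: 277 @ $12 = $3,324
Dec 13, 147 sold [LIFO — newest first]: 83 @ $13 + 48 @ $12 + 16 @ $15 = $1,895
Total COGS = $2,579 + $1,722 + $3,324 + $1,895 = $9,520
Ending inventory: 47 @ $15 = $705
Check: goods available $10,225 = COGS $9,520 + ending $705

COGS = $9,520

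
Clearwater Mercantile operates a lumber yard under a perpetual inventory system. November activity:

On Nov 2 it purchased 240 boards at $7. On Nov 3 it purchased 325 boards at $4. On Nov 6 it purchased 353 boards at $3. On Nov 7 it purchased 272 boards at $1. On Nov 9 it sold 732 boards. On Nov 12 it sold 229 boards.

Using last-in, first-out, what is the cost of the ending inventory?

Nov 9, 732 sold [LIFO — newest first]: 272 @ $1 + 353 @ $3 + 107 @ $4 = $1,759
Nov 12, 229 sold [LIFO — newest first]: 218 @ $4 + 11 @ $7 = $949
Total COGS = $1,759 + $949 = $2,708
Ending inventory: 229 @ $7 = $1,603

Ending inventory = $1,603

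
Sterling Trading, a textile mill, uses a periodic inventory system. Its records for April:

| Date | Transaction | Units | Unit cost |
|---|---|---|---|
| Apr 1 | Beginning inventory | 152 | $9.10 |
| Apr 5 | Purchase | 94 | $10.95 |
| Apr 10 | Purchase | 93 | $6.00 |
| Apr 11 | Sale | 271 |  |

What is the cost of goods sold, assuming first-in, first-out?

COGS = $2,562.50

Apr 11, 271 sold [FIFO — oldest first]: 152 @ $9.10 + 94 @ $10.95 + 25 @ $6.00 = $2,562.50
Ending inventory: 68 @ $6.00 = $408.00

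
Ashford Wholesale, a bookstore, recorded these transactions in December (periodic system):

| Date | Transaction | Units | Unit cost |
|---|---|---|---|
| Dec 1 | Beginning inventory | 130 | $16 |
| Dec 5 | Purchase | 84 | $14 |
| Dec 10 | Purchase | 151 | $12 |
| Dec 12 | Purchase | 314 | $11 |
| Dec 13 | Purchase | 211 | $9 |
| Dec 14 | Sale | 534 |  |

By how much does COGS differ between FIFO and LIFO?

$1,466

FIFO COGS: 130 @ $16 + 84 @ $14 + 151 @ $12 + 169 @ $11 = $6,927
LIFO COGS: 211 @ $9 + 314 @ $11 + 9 @ $12 = $5,461
Difference = |$6,927 − $5,461| = $1,466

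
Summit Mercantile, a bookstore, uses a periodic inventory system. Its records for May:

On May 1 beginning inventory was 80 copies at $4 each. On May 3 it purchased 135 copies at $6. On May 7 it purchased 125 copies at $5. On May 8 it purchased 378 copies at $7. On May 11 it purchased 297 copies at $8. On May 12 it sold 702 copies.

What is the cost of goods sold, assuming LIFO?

May 12, 702 sold [LIFO — newest first]: 297 @ $8 + 378 @ $7 + 27 @ $5 = $5,157
Ending inventory: 80 @ $4 + 135 @ $6 + 98 @ $5 = $1,620
Check: goods available $6,777 = COGS $5,157 + ending $1,620

COGS = $5,157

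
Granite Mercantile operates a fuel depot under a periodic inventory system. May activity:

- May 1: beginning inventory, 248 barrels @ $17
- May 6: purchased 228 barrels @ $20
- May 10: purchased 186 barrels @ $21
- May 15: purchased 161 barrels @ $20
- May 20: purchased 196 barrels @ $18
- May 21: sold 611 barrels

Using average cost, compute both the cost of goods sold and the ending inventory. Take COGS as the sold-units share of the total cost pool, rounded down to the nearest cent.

COGS = $11,650.37; ending inventory = $7,779.63

May 21, sell 611: 611/1019 × $19,430.00 → $11,650.37
Ending inventory (cost pool remaining) = $7,779.63
Check: goods available $19,430.00 = COGS $11,650.37 + ending $7,779.63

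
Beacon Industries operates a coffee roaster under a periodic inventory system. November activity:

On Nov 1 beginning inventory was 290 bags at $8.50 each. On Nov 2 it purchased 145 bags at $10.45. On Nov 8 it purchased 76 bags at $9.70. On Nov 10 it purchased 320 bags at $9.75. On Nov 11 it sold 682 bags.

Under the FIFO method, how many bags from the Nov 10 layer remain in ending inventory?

Nov 11, 682 sold [FIFO — oldest first]: 290 @ $8.50 + 145 @ $10.45 + 76 @ $9.70 + 171 @ $9.75 = $6,384.70
Ending inventory: 149 @ $9.75 = $1,452.75
Check: goods available $7,837.45 = COGS $6,384.70 + ending $1,452.75

149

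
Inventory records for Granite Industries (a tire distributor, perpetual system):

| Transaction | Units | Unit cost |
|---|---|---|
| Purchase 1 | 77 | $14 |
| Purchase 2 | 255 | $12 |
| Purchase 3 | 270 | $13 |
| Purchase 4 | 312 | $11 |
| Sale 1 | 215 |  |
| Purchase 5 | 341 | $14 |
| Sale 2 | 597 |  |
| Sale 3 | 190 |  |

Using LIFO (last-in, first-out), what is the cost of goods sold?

COGS = $12,664

Sale 1 (215) [LIFO — newest first]: 215 @ $11 = $2,365
Sale 2 (597) [LIFO — newest first]: 341 @ $14 + 97 @ $11 + 159 @ $13 = $7,908
Sale 3 (190) [LIFO — newest first]: 111 @ $13 + 79 @ $12 = $2,391
Total COGS = $2,365 + $7,908 + $2,391 = $12,664
Ending inventory: 77 @ $14 + 176 @ $12 = $3,190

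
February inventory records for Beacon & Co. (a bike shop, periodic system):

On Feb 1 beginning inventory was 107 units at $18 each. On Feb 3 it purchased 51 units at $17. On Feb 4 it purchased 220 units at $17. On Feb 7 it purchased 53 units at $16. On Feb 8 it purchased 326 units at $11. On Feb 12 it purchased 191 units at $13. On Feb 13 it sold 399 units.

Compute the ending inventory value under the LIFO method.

Feb 13, 399 sold [LIFO — newest first]: 191 @ $13 + 208 @ $11 = $4,771
Ending inventory: 107 @ $18 + 51 @ $17 + 220 @ $17 + 53 @ $16 + 118 @ $11 = $8,679
Check: goods available $13,450 = COGS $4,771 + ending $8,679

Ending inventory = $8,679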